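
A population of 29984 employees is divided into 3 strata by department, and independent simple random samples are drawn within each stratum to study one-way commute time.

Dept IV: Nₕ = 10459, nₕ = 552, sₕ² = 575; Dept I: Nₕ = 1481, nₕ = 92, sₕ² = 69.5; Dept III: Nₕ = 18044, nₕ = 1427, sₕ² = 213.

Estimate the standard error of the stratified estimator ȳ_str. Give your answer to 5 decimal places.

0.41420

Var(ȳ_str) = Σₕ Wₕ²(1 − fₕ)sₕ²/nₕ with Wₕ = Nₕ/N, N = 29984.
Dept IV: Wₕ = 0.34881937; term = 0.34881937²·(1 − 0.05277751)·575/552 = 0.12005547.
Dept I: Wₕ = 0.04939301; term = 0.04939301²·(1 − 0.06212019)·69.5/92 = 0.0017285229.
Dept III: Wₕ = 0.60178762; term = 0.60178762²·(1 − 0.07908446)·213/1427 = 0.049780807.
Sum = 0.1715648.
SE = √(0.1715648) = 0.41420.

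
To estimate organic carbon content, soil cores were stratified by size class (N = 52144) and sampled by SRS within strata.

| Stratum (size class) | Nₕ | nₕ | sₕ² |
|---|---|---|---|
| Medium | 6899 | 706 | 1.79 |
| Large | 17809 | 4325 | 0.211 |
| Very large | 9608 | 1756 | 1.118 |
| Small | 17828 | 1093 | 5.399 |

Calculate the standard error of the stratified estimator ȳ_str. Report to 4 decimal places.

Var(ȳ_str) = Σₕ Wₕ²(1 − fₕ)sₕ²/nₕ with Wₕ = Nₕ/N, N = 52144.
Medium: Wₕ = 0.13230669; term = 0.13230669²·(1 − 0.10233367)·1.79/706 = 3.9840692 × 10^-5.
Large: Wₕ = 0.34153498; term = 0.34153498²·(1 − 0.24285474)·0.211/4325 = 4.3086968 × 10^-6.
Very large: Wₕ = 0.18425898; term = 0.18425898²·(1 − 0.18276436)·1.118/1756 = 1.7665336 × 10^-5.
Small: Wₕ = 0.34189936; term = 0.34189936²·(1 − 0.06130805)·5.399/1093 = 5.4201689 × 10^-4.
Sum = 6.0383161 × 10^-4.
SE = √(6.0383161 × 10^-4) = 0.0246.

0.0246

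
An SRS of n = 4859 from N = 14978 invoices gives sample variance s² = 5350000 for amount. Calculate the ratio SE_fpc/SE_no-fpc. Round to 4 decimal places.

0.8219

f = n/N = 4859/14978 = 0.32440913.
SE_no-fpc = √(s²/n) = 33.182067; SE_fpc = √((1−f)s²/n) = 27.27378.
Ratio = √(1−f) = 0.82194335.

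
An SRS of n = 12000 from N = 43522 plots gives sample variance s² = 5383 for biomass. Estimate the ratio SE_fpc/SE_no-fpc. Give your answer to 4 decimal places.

f = n/N = 12000/43522 = 0.27572262.
SE_no-fpc = √(s²/n) = 0.66976364; SE_fpc = √((1−f)s²/n) = 0.56999891.
Ratio = √(1−f) = 0.85104487.

0.8510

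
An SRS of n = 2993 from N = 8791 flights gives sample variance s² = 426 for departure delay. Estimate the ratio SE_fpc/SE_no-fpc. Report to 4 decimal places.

0.8121

f = n/N = 2993/8791 = 0.34046184.
SE_no-fpc = √(s²/n) = 0.37726928; SE_fpc = √((1−f)s²/n) = 0.30638776.
Ratio = √(1−f) = 0.81211955.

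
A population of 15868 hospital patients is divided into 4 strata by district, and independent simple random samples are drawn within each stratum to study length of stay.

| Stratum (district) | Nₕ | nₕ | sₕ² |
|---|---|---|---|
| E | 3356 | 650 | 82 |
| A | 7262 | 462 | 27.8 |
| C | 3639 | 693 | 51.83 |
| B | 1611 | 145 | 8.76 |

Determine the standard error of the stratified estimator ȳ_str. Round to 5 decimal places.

Var(ȳ_str) = Σₕ Wₕ²(1 − fₕ)sₕ²/nₕ with Wₕ = Nₕ/N, N = 15868.
E: Wₕ = 0.21149483; term = 0.21149483²·(1 − 0.19368296)·82/650 = 0.004549942.
A: Wₕ = 0.45765062; term = 0.45765062²·(1 − 0.06361884)·27.8/462 = 0.01180113.
C: Wₕ = 0.22932947; term = 0.22932947²·(1 − 0.19043693)·51.83/693 = 0.0031843323.
B: Wₕ = 0.10152508; term = 0.10152508²·(1 − 0.09000621)·8.76/145 = 5.6665827 × 10^-4.
Sum = 0.020102063.
SE = √(0.020102063) = 0.14178.

0.14178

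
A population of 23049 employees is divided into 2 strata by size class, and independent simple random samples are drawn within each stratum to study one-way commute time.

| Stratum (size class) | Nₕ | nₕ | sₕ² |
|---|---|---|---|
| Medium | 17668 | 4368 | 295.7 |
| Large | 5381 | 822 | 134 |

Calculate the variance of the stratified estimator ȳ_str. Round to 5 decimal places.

Var(ȳ_str) = Σₕ Wₕ²(1 − fₕ)sₕ²/nₕ with Wₕ = Nₕ/N, N = 23049.
Medium: Wₕ = 0.76654085; term = 0.76654085²·(1 − 0.24722662)·295.7/4368 = 0.029943568.
Large: Wₕ = 0.23345915; term = 0.23345915²·(1 − 0.15275971)·134/822 = 0.0075276842.
Sum = 0.037471252.

0.03747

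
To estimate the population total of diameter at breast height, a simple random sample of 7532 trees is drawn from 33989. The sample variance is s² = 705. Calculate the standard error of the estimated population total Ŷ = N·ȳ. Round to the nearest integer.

Var(Ŷ) = N²·Var(ȳ) = N²·(1 − n/N)·s²/n.
f = 7532/33989 = 0.22160111; Var(ȳ) = 0.77839889·705/7532 = 0.072858633.
Var(Ŷ) = 33989² · 0.072858633 = 8.417009 × 10^7.
SE(Ŷ) = √(8.417009 × 10^7) = 9174.

9174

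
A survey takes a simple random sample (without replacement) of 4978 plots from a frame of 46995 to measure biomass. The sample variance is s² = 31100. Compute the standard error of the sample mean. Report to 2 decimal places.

Under SRS without replacement, Var(ȳ) = (1 − f)·s²/n with f = n/N = 4978/46995 = 0.10592616.
Var(ȳ) = (1 − 0.10592616)·31100/4978 = 0.89407384·6.247489 = 5.5857164.
SE(ȳ) = √(5.5857164) = 2.36.

2.36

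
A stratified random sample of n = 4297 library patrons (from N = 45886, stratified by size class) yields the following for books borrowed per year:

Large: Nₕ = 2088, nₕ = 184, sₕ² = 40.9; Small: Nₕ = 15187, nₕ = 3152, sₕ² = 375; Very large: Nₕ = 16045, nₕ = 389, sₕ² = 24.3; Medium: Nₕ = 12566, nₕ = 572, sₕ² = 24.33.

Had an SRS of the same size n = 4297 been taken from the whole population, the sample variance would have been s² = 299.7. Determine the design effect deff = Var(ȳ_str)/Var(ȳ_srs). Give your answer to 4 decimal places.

Var(ȳ_str) = Σ Wₕ²(1−fₕ)sₕ²/nₕ with Wₕ = Nₕ/45886:
  Large: (2088/45886)²·(1−184/2088)·40.9/184 = 4.1970343 × 10^-4
  Small: (15187/45886)²·(1−3152/15187)·375/3152 = 0.010327679
  Very large: (16045/45886)²·(1−389/16045)·24.3/389 = 0.0074527543
  Medium: (12566/45886)²·(1−572/12566)·24.33/572 = 0.0030447159
  → Var(ȳ_str) = 0.021244853.
Var(ȳ_srs) = (1 − 4297/45886)·299.7/4297 = 0.063214931.
deff = 0.021244853 / 0.063214931 = 0.3361.

0.3361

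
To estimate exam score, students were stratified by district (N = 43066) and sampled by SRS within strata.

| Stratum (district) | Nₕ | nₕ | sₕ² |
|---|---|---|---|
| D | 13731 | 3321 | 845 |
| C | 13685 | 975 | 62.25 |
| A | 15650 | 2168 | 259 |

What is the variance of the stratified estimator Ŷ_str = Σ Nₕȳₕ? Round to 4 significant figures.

Var(Ŷ_str) = Σₕ Nₕ²(1 − fₕ)sₕ²/nₕ.
D: 13731²·(1 − 3321/13731)·845/3321 = 3.6369785 × 10^7.
C: 13685²·(1 − 975/13685)·62.25/975 = 1.1105167 × 10^7.
A: 15650²·(1 − 2168/15650)·259/2168 = 2.5206303 × 10^7.
Sum = 7.2681255 × 10^7.

7.268 × 10^7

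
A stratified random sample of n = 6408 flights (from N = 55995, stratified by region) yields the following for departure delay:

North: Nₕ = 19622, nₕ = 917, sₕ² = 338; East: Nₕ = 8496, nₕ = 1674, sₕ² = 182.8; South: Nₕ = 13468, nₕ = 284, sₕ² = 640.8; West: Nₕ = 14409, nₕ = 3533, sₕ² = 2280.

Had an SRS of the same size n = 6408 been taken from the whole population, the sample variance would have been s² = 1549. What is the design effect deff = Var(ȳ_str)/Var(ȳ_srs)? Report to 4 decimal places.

0.9586

Var(ȳ_str) = Σ Wₕ²(1−fₕ)sₕ²/nₕ with Wₕ = Nₕ/55995:
  North: (19622/55995)²·(1−917/19622)·338/917 = 0.043146925
  East: (8496/55995)²·(1−1674/8496)·182.8/1674 = 0.0020185916
  South: (13468/55995)²·(1−284/13468)·640.8/284 = 0.12777796
  West: (14409/55995)²·(1−3533/14409)·2280/3533 = 0.032254904
  → Var(ȳ_str) = 0.20519838.
Var(ȳ_srs) = (1 − 6408/55995)·1549/6408 = 0.2140659.
deff = 0.20519838 / 0.2140659 = 0.9586.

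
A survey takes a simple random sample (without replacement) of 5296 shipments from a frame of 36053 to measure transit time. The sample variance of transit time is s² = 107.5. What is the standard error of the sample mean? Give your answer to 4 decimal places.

0.1316

Under SRS without replacement, Var(ȳ) = (1 − f)·s²/n with f = n/N = 5296/36053 = 0.14689485.
Var(ȳ) = (1 − 0.14689485)·107.5/5296 = 0.85310515·0.020298338 = 0.017316617.
SE(ȳ) = √(0.017316617) = 0.1316.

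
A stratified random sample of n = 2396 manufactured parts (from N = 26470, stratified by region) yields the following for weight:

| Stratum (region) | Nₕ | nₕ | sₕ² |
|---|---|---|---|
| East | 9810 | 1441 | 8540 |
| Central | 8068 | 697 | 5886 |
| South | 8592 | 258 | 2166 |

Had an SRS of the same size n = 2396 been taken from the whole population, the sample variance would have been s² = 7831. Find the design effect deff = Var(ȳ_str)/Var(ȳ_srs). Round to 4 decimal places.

0.7634

Var(ȳ_str) = Σ Wₕ²(1−fₕ)sₕ²/nₕ with Wₕ = Nₕ/26470:
  East: (9810/26470)²·(1−1441/9810)·8540/1441 = 0.69443017
  Central: (8068/26470)²·(1−697/8068)·5886/697 = 0.71675693
  South: (8592/26470)²·(1−258/8592)·2166/258 = 0.85798289
  → Var(ȳ_str) = 2.26917.
Var(ȳ_srs) = (1 − 2396/26470)·7831/2396 = 2.9725196.
deff = 2.26917 / 2.9725196 = 0.7634.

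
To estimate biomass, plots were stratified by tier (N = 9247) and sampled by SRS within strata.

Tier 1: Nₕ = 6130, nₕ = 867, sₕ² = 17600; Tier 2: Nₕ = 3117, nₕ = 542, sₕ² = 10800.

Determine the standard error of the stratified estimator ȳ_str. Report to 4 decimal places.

Var(ȳ_str) = Σₕ Wₕ²(1 − fₕ)sₕ²/nₕ with Wₕ = Nₕ/N, N = 9247.
Tier 1: Wₕ = 0.66291770; term = 0.66291770²·(1 − 0.14143556)·17600/867 = 7.6592404.
Tier 2: Wₕ = 0.33708230; term = 0.33708230²·(1 − 0.17388515)·10800/542 = 1.8704099.
Sum = 9.5296503.
SE = √(9.5296503) = 3.0870.

3.0870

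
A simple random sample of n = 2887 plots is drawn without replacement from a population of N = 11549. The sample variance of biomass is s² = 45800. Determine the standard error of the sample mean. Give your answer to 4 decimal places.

Under SRS without replacement, Var(ȳ) = (1 − f)·s²/n with f = n/N = 2887/11549 = 0.24997835.
Var(ȳ) = (1 − 0.24997835)·45800/2887 = 0.75002165·15.864219 = 11.898508.
SE(ȳ) = √(11.898508) = 3.4494.

3.4494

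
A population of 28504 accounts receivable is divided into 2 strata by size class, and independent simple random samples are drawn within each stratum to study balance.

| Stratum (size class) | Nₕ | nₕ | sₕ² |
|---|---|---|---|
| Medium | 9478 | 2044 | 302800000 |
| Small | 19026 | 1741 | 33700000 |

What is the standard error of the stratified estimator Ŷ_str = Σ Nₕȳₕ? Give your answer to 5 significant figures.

4.0992 × 10^6

Var(Ŷ_str) = Σₕ Nₕ²(1 − fₕ)sₕ²/nₕ.
Medium: 9478²·(1 − 2044/9478)·302800000/2044 = 1.0437927 × 10^13.
Small: 19026²·(1 − 1741/19026)·33700000/1741 = 6.3657269 × 10^12.
Sum = 1.6803654 × 10^13.
SE = √(1.6803654 × 10^13) = 4.0992 × 10^6.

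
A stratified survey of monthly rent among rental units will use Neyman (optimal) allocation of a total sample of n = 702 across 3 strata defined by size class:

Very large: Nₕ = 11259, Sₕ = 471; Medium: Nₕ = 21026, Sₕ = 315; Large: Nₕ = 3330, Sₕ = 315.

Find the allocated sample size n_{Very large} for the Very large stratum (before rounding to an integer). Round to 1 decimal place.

286.9

Neyman allocation: nₕ = n·NₕSₕ / Σⱼ NⱼSⱼ.
Σ NⱼSⱼ = 11259·471 + 21026·315 + 3330·315 = 1.2975129 × 10^7.
n_{Very large} = 702·11259·471 / (1.2975129 × 10^7) = 286.9.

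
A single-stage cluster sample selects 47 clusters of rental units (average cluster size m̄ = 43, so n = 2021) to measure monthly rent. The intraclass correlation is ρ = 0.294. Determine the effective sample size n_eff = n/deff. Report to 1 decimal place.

deff = 1 + (43 − 1)·0.294 = 1 + 12.348 = 13.348.
n_eff = 2021 / 13.348 = 151.4.

151.4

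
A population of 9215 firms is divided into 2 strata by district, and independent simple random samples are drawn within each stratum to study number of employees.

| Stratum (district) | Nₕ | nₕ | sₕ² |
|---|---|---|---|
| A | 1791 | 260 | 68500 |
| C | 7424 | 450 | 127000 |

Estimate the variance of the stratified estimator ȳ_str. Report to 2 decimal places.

Var(ȳ_str) = Σₕ Wₕ²(1 − fₕ)sₕ²/nₕ with Wₕ = Nₕ/N, N = 9215.
A: Wₕ = 0.19435703; term = 0.19435703²·(1 − 0.14517030)·68500/260 = 8.5074092.
C: Wₕ = 0.80564297; term = 0.80564297²·(1 − 0.06061422)·127000/450 = 172.07605.
Sum = 180.58346.

180.58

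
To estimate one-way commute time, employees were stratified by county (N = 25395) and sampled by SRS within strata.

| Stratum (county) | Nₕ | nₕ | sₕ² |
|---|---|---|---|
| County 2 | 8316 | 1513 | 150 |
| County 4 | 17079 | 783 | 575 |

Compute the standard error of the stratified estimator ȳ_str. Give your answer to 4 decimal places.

0.5706

Var(ȳ_str) = Σₕ Wₕ²(1 − fₕ)sₕ²/nₕ with Wₕ = Nₕ/N, N = 25395.
County 2: Wₕ = 0.32746604; term = 0.32746604²·(1 − 0.18193843)·150/1513 = 0.0086970276.
County 4: Wₕ = 0.67253396; term = 0.67253396²·(1 − 0.04584578)·575/783 = 0.31692252.
Sum = 0.32561955.
SE = √(0.32561955) = 0.5706.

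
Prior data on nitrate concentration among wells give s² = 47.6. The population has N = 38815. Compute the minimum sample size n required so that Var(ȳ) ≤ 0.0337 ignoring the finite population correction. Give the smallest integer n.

Without fpc, n₀ = s²/D = 47.6/0.0337 = 1412.4629.
Rounding up, n = 1413.

1413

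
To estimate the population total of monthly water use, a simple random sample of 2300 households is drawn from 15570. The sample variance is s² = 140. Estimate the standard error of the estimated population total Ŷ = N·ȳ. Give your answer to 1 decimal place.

Var(Ŷ) = N²·Var(ȳ) = N²·(1 − n/N)·s²/n.
f = 2300/15570 = 0.14771997; Var(ȳ) = 0.85228003·140/2300 = 0.051877915.
Var(Ŷ) = 15570² · 0.051877915 = 1.2576498 × 10^7.
SE(Ŷ) = √(1.2576498 × 10^7) = 3546.3.

3546.3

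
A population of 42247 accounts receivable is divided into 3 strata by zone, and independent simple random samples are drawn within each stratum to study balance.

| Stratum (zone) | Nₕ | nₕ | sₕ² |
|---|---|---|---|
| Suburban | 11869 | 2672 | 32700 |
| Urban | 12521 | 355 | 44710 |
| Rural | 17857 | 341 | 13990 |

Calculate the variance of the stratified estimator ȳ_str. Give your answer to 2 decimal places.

18.69

Var(ȳ_str) = Σₕ Wₕ²(1 − fₕ)sₕ²/nₕ with Wₕ = Nₕ/N, N = 42247.
Suburban: Wₕ = 0.28094303; term = 0.28094303²·(1 − 0.22512427)·32700/2672 = 0.74847942.
Urban: Wₕ = 0.29637607; term = 0.29637607²·(1 − 0.02835237)·44710/355 = 10.749082.
Rural: Wₕ = 0.42268090; term = 0.42268090²·(1 − 0.01909615)·13990/341 = 7.1897704.
Sum = 18.687332.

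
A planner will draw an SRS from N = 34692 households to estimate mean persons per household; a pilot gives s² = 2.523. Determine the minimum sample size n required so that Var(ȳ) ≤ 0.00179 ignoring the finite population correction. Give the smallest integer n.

1410

Without fpc, n₀ = s²/D = 2.523/0.00179 = 1409.4972.
Rounding up, n = 1410.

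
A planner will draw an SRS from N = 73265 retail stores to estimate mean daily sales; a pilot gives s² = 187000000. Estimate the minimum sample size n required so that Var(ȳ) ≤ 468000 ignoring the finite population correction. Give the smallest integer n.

400

Without fpc, n₀ = s²/D = 187000000/468000 = 399.5726.
Rounding up, n = 400.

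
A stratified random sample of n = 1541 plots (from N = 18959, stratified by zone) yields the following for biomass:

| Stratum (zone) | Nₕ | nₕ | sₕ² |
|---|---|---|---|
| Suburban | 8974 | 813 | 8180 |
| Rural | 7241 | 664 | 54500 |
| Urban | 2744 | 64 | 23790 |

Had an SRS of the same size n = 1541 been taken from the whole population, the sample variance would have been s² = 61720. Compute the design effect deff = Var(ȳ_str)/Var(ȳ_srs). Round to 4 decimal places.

Var(ȳ_str) = Σ Wₕ²(1−fₕ)sₕ²/nₕ with Wₕ = Nₕ/18959:
  Suburban: (8974/18959)²·(1−813/8974)·8180/813 = 2.0500353
  Rural: (7241/18959)²·(1−664/7241)·54500/664 = 10.874867
  Urban: (2744/18959)²·(1−64/2744)·23790/64 = 7.6050577
  → Var(ȳ_str) = 20.52996.
Var(ȳ_srs) = (1 − 1541/18959)·61720/1541 = 36.796468.
deff = 20.52996 / 36.796468 = 0.5579.

0.5579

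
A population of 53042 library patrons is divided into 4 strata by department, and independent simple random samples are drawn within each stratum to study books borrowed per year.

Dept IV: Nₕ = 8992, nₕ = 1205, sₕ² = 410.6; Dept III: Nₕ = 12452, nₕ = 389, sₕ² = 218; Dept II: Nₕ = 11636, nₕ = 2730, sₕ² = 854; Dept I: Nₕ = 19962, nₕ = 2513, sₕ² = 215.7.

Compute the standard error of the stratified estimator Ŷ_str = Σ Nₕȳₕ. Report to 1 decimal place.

Var(Ŷ_str) = Σₕ Nₕ²(1 − fₕ)sₕ²/nₕ.
Dept IV: 8992²·(1 − 1205/8992)·410.6/1205 = 2.3859337 × 10^7.
Dept III: 12452²·(1 − 389/12452)·218/389 = 8.4178529 × 10^7.
Dept II: 11636²·(1 − 2730/11636)·854/2730 = 3.2417657 × 10^7.
Dept I: 19962²·(1 − 2513/19962)·215.7/2513 = 2.9897319 × 10^7.
Sum = 1.7035284 × 10^8.
SE = √(1.7035284 × 10^8) = 13051.9.

13051.9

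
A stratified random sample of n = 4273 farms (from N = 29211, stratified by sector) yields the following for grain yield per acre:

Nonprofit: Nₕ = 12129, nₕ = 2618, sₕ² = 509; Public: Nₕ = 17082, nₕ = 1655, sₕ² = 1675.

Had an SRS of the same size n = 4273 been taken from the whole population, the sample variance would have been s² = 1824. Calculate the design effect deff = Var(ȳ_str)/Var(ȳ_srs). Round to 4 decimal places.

Var(ȳ_str) = Σ Wₕ²(1−fₕ)sₕ²/nₕ with Wₕ = Nₕ/29211:
  Nonprofit: (12129/29211)²·(1−2618/12129)·509/2618 = 0.026284908
  Public: (17082/29211)²·(1−1655/17082)·1675/1655 = 0.31256775
  → Var(ȳ_str) = 0.33885266.
Var(ȳ_srs) = (1 − 4273/29211)·1824/4273 = 0.36442414.
deff = 0.33885266 / 0.36442414 = 0.9298.

0.9298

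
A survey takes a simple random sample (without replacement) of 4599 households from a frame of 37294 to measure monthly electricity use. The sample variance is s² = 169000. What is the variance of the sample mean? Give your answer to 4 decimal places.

Under SRS without replacement, Var(ȳ) = (1 − f)·s²/n with f = n/N = 4599/37294 = 0.12331742.
Var(ȳ) = (1 − 0.12331742)·169000/4599 = 0.87668258·36.747119 = 32.215559.

32.2156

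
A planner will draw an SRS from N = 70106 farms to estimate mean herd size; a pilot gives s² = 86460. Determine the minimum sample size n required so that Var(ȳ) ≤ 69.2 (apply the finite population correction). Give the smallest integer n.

Without fpc, n₀ = s²/D = 86460/69.2 = 1249.4220.
With fpc, (1 − n/N)·s²/n ≤ D requires n ≥ n₀/(1 + n₀/N) = 1249.4220/(1 + 1249.4220/70106) = 1227.5448.
Rounding up, n = 1228.

1228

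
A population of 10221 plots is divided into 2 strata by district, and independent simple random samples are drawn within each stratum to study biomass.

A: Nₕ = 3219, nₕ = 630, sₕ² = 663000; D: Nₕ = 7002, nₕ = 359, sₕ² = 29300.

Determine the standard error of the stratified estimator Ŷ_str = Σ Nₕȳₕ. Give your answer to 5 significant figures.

112100

Var(Ŷ_str) = Σₕ Nₕ²(1 − fₕ)sₕ²/nₕ.
A: 3219²·(1 − 630/3219)·663000/630 = 8.7705334 × 10^9.
D: 7002²·(1 − 359/7002)·29300/359 = 3.7962913 × 10^9.
Sum = 1.2566825 × 10^10.
SE = √(1.2566825 × 10^10) = 112100.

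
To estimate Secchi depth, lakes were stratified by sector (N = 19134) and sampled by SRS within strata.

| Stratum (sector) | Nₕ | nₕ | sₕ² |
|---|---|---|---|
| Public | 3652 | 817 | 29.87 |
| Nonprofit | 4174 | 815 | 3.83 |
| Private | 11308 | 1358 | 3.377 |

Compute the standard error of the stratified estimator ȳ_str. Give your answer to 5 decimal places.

0.04448

Var(ȳ_str) = Σₕ Wₕ²(1 − fₕ)sₕ²/nₕ with Wₕ = Nₕ/N, N = 19134.
Public: Wₕ = 0.19086443; term = 0.19086443²·(1 − 0.22371303)·29.87/817 = 0.0010339165.
Nonprofit: Wₕ = 0.21814571; term = 0.21814571²·(1 − 0.19525635)·3.83/815 = 1.7996667 × 10^-4.
Private: Wₕ = 0.59098986; term = 0.59098986²·(1 − 0.12009197)·3.377/1358 = 7.6423801 × 10^-4.
Sum = 0.0019781212.
SE = √(0.0019781212) = 0.04448.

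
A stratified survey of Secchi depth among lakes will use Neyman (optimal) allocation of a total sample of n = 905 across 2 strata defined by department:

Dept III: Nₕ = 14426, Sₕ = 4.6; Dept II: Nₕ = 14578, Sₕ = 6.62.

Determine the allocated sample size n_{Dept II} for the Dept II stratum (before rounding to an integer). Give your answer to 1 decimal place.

536.3

Neyman allocation: nₕ = n·NₕSₕ / Σⱼ NⱼSⱼ.
Σ NⱼSⱼ = 14426·4.6 + 14578·6.62 = 162865.96.
n_{Dept II} = 905·14578·6.62 / 162865.96 = 536.3.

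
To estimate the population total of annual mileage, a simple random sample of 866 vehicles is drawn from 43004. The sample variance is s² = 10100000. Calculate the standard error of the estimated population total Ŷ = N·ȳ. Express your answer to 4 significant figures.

4.597 × 10^6

Var(Ŷ) = N²·Var(ȳ) = N²·(1 − n/N)·s²/n.
f = 866/43004 = 0.02013766; Var(ȳ) = 0.97986234·10100000/866 = 11427.956.
Var(Ŷ) = 43004² · 11427.956 = 2.1134222 × 10^13.
SE(Ŷ) = √(2.1134222 × 10^13) = 4.597 × 10^6.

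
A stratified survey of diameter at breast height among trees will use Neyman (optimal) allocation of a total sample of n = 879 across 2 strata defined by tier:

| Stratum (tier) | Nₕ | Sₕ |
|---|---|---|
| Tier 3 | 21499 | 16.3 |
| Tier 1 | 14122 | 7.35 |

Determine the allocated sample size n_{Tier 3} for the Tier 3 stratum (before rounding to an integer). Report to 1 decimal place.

678.1

Neyman allocation: nₕ = n·NₕSₕ / Σⱼ NⱼSⱼ.
Σ NⱼSⱼ = 21499·16.3 + 14122·7.35 = 454230.4.
n_{Tier 3} = 879·21499·16.3 / 454230.4 = 678.1.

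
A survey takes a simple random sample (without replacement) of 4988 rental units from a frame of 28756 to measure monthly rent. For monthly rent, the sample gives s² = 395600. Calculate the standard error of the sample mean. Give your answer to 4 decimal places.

Under SRS without replacement, Var(ȳ) = (1 − f)·s²/n with f = n/N = 4988/28756 = 0.17345945.
Var(ȳ) = (1 − 0.17345945)·395600/4988 = 0.82654055·79.310345 = 65.553216.
SE(ȳ) = √(65.553216) = 8.0965.

8.0965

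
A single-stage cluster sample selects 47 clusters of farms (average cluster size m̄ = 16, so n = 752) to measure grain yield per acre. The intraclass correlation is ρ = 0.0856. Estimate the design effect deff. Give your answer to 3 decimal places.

deff = 1 + (16 − 1)·0.0856 = 1 + 1.284 = 2.284.

2.284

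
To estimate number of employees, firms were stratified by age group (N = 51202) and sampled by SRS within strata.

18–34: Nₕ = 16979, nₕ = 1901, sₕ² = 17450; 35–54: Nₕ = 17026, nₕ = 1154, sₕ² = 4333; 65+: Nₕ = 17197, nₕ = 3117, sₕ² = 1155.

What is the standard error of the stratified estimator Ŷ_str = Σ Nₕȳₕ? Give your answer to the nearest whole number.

58774

Var(Ŷ_str) = Σₕ Nₕ²(1 − fₕ)sₕ²/nₕ.
18–34: 16979²·(1 − 1901/16979)·17450/1901 = 2.350007 × 10^9.
35–54: 17026²·(1 − 1154/17026)·4333/1154 = 1.0146755 × 10^9.
65+: 17197²·(1 − 3117/17197)·1155/3117 = 8.9722327 × 10^7.
Sum = 3.4544048 × 10^9.
SE = √(3.4544048 × 10^9) = 58774.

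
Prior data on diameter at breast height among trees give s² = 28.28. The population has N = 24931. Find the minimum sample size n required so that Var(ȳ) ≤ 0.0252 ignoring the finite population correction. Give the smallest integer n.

1123

Without fpc, n₀ = s²/D = 28.28/0.0252 = 1122.2222.
Rounding up, n = 1123.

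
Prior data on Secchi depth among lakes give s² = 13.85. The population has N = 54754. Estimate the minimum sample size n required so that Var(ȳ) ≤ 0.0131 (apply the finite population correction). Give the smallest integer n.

1038

Without fpc, n₀ = s²/D = 13.85/0.0131 = 1057.2519.
With fpc, (1 − n/N)·s²/n ≤ D requires n ≥ n₀/(1 + n₀/N) = 1057.2519/(1 + 1057.2519/54754) = 1037.2240.
Rounding up, n = 1038.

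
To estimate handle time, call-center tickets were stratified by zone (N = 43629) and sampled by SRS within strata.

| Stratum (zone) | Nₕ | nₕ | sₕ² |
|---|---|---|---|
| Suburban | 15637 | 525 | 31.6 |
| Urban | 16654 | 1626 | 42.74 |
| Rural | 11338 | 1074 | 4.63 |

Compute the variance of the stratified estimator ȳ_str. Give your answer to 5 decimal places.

0.01119

Var(ȳ_str) = Σₕ Wₕ²(1 − fₕ)sₕ²/nₕ with Wₕ = Nₕ/N, N = 43629.
Suburban: Wₕ = 0.35840840; term = 0.35840840²·(1 − 0.03357422)·31.6/525 = 0.0074722715.
Urban: Wₕ = 0.38171858; term = 0.38171858²·(1 − 0.09763420)·42.74/1626 = 0.0034560754.
Rural: Wₕ = 0.25987302; term = 0.25987302²·(1 − 0.09472570)·4.63/1074 = 2.6355987 × 10^-4.
Sum = 0.011191907.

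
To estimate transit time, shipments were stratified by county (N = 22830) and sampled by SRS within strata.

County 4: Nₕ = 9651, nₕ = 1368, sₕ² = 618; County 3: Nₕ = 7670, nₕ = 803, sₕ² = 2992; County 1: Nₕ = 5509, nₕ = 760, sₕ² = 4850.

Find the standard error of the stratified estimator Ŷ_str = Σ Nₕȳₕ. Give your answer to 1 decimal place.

19983.0

Var(Ŷ_str) = Σₕ Nₕ²(1 − fₕ)sₕ²/nₕ.
County 4: 9651²·(1 − 1368/9651)·618/1368 = 3.6112899 × 10^7.
County 3: 7670²·(1 − 803/7670)·2992/803 = 1.9624945 × 10^8.
County 1: 5509²·(1 − 760/5509)·4850/760 = 1.6695641 × 10^8.
Sum = 3.9931876 × 10^8.
SE = √(3.9931876 × 10^8) = 19983.0.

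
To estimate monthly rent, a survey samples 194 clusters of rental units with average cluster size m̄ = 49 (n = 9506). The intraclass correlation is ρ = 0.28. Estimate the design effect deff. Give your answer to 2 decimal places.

14.44

deff = 1 + (49 − 1)·0.28 = 1 + 13.44 = 14.44.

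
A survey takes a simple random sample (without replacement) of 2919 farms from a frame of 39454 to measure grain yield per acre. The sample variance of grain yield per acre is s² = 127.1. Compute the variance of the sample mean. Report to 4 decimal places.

Under SRS without replacement, Var(ȳ) = (1 − f)·s²/n with f = n/N = 2919/39454 = 0.07398489.
Var(ȳ) = (1 − 0.07398489)·127.1/2919 = 0.92601511·0.043542309 = 0.040320836.

0.0403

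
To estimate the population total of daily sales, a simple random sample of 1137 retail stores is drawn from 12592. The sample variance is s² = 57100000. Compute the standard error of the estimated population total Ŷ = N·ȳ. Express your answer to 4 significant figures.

Var(Ŷ) = N²·Var(ȳ) = N²·(1 − n/N)·s²/n.
f = 1137/12592 = 0.09029543; Var(ȳ) = 0.90970457·57100000/1137 = 45685.252.
Var(Ŷ) = 12592² · 45685.252 = 7.2437834 × 10^12.
SE(Ŷ) = √(7.2437834 × 10^12) = 2.691 × 10^6.

2.691 × 10^6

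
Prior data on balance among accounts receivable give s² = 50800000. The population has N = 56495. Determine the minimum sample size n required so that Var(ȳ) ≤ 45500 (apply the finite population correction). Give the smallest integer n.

Without fpc, n₀ = s²/D = 50800000/45500 = 1116.4835.
With fpc, (1 − n/N)·s²/n ≤ D requires n ≥ n₀/(1 + n₀/N) = 1116.4835/(1 + 1116.4835/56495) = 1094.8466.
Rounding up, n = 1095.

1095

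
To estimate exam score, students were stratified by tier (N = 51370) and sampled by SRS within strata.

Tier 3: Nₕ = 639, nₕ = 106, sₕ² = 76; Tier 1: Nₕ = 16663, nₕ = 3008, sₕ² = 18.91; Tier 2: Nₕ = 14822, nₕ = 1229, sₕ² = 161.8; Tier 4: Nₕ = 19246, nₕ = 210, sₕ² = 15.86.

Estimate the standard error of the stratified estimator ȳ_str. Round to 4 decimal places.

Var(ȳ_str) = Σₕ Wₕ²(1 − fₕ)sₕ²/nₕ with Wₕ = Nₕ/N, N = 51370.
Tier 3: Wₕ = 0.01243917; term = 0.01243917²·(1 − 0.16588419)·76/106 = 9.2537266 × 10^-5.
Tier 1: Wₕ = 0.32437220; term = 0.32437220²·(1 − 0.18051971)·18.91/3008 = 5.4205014 × 10^-4.
Tier 2: Wₕ = 0.28853416; term = 0.28853416²·(1 − 0.08291729)·161.8/1229 = 0.010051471.
Tier 4: Wₕ = 0.37465447; term = 0.37465447²·(1 − 0.01091136)·15.86/210 = 0.010485302.
Sum = 0.02117136.
SE = √(0.02117136) = 0.1455.

0.1455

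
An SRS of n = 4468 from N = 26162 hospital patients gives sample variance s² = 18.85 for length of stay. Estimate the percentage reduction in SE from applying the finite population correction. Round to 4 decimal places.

8.9386

f = n/N = 4468/26162 = 0.17078205.
SE_no-fpc = √(s²/n) = 0.064952982; SE_fpc = √((1−f)s²/n) = 0.059147098.
Ratio = √(1−f) = 0.91061405. Reduction = 100·(1 − 0.91061405) = 8.9386%.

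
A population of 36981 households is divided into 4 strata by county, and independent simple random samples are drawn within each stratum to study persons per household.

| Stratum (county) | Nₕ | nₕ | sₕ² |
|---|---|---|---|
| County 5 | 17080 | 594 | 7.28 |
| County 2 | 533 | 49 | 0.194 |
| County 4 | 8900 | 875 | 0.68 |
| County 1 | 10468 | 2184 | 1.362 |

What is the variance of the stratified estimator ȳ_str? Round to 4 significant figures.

0.002604

Var(ȳ_str) = Σₕ Wₕ²(1 − fₕ)sₕ²/nₕ with Wₕ = Nₕ/N, N = 36981.
County 5: Wₕ = 0.46185879; term = 0.46185879²·(1 − 0.03477752)·7.28/594 = 0.0025234273.
County 2: Wₕ = 0.01441281; term = 0.01441281²·(1 − 0.09193246)·0.194/49 = 7.4682856 × 10^-7.
County 4: Wₕ = 0.24066412; term = 0.24066412²·(1 − 0.09831461)·0.68/875 = 4.058622 × 10^-5.
County 1: Wₕ = 0.28306428; term = 0.28306428²·(1 − 0.20863584)·1.362/2184 = 3.9543124 × 10^-5.
Sum = 0.0026043035.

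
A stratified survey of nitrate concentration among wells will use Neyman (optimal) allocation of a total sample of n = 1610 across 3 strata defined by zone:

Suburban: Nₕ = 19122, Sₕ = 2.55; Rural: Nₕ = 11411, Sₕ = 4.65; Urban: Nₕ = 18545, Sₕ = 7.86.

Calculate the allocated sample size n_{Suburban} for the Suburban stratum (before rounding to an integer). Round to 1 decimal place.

317.1

Neyman allocation: nₕ = n·NₕSₕ / Σⱼ NⱼSⱼ.
Σ NⱼSⱼ = 19122·2.55 + 11411·4.65 + 18545·7.86 = 247585.95.
n_{Suburban} = 1610·19122·2.55 / 247585.95 = 317.1.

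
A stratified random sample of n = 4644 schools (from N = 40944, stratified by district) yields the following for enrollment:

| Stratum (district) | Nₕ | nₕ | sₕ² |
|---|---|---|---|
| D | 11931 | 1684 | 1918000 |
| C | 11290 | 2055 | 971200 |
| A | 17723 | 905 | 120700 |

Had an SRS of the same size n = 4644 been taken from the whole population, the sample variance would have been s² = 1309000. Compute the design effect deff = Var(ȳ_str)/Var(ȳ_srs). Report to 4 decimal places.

Var(ȳ_str) = Σ Wₕ²(1−fₕ)sₕ²/nₕ with Wₕ = Nₕ/40944:
  D: (11931/40944)²·(1−1684/11931)·1918000/1684 = 83.06146
  C: (11290/40944)²·(1−2055/11290)·971200/2055 = 29.393219
  A: (17723/40944)²·(1−905/17723)·120700/905 = 23.713177
  → Var(ȳ_str) = 136.16786.
Var(ȳ_srs) = (1 − 4644/40944)·1309000/4644 = 249.89858.
deff = 136.16786 / 249.89858 = 0.5449.

0.5449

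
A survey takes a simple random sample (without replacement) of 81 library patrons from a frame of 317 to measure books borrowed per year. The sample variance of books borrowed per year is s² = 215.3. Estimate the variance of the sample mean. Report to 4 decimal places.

1.9788

Under SRS without replacement, Var(ȳ) = (1 − f)·s²/n with f = n/N = 81/317 = 0.25552050.
Var(ȳ) = (1 − 0.25552050)·215.3/81 = 0.74447950·2.6580247 = 1.9788449.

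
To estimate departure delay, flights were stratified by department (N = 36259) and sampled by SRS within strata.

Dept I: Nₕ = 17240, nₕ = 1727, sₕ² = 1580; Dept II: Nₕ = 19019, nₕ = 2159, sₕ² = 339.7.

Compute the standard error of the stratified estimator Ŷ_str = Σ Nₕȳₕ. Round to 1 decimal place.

Var(Ŷ_str) = Σₕ Nₕ²(1 − fₕ)sₕ²/nₕ.
Dept I: 17240²·(1 − 1727/17240)·1580/1727 = 2.4467962 × 10^8.
Dept II: 19019²·(1 − 2159/19019)·339.7/2159 = 5.0453135 × 10^7.
Sum = 2.9513276 × 10^8.
SE = √(2.9513276 × 10^8) = 17179.4.

17179.4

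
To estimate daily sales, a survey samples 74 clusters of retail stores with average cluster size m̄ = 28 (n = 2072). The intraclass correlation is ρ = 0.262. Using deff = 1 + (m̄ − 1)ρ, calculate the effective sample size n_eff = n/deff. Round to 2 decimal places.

deff = 1 + (28 − 1)·0.262 = 1 + 7.074 = 8.074.
n_eff = 2072 / 8.074 = 256.63.

256.63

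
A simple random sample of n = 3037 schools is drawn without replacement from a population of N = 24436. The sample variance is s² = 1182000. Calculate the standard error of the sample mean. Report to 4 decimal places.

Under SRS without replacement, Var(ȳ) = (1 − f)·s²/n with f = n/N = 3037/24436 = 0.12428384.
Var(ȳ) = (1 − 0.12428384)·1182000/3037 = 0.87571616·389.19987 = 340.82861.
SE(ȳ) = √(340.82861) = 18.4615.

18.4615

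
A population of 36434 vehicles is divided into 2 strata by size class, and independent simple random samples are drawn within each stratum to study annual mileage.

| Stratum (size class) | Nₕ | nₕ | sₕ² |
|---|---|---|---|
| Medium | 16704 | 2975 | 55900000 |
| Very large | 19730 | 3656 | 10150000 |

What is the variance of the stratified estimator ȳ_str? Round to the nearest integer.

3909

Var(ȳ_str) = Σₕ Wₕ²(1 − fₕ)sₕ²/nₕ with Wₕ = Nₕ/N, N = 36434.
Medium: Wₕ = 0.45847286; term = 0.45847286²·(1 − 0.17810105)·55900000/2975 = 3246.1644.
Very large: Wₕ = 0.54152714; term = 0.54152714²·(1 − 0.18530157)·10150000/3656 = 663.28045.
Sum = 3909.4449.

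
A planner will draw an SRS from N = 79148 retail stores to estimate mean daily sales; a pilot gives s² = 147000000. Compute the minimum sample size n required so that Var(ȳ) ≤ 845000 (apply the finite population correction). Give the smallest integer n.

174

Without fpc, n₀ = s²/D = 147000000/845000 = 173.9645.
With fpc, (1 − n/N)·s²/n ≤ D requires n ≥ n₀/(1 + n₀/N) = 173.9645/(1 + 173.9645/79148) = 173.5830.
Rounding up, n = 174.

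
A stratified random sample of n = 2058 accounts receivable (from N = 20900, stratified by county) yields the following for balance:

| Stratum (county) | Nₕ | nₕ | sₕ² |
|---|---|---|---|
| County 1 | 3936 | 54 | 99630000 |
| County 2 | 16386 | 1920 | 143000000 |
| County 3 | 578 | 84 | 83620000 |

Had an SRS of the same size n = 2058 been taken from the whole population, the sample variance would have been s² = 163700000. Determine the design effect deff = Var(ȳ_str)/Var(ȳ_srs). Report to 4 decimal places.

1.4727

Var(ȳ_str) = Σ Wₕ²(1−fₕ)sₕ²/nₕ with Wₕ = Nₕ/20900:
  County 1: (3936/20900)²·(1−54/3936)·99630000/54 = 64537.839
  County 2: (16386/20900)²·(1−1920/16386)·143000000/1920 = 40416.96
  County 3: (578/20900)²·(1−84/578)·83620000/84 = 650.71841
  → Var(ȳ_str) = 105605.52.
Var(ȳ_srs) = (1 − 2058/20900)·163700000/2058 = 71710.71.
deff = 105605.52 / 71710.71 = 1.4727.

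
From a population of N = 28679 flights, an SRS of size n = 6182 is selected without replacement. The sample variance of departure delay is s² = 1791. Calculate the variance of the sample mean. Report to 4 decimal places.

Under SRS without replacement, Var(ȳ) = (1 − f)·s²/n with f = n/N = 6182/28679 = 0.21555842.
Var(ȳ) = (1 − 0.21555842)·1791/6182 = 0.78444158·0.28971207 = 0.22726219.

0.2273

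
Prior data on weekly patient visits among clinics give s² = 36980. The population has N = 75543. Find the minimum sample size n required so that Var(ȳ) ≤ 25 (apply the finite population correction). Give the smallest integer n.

Without fpc, n₀ = s²/D = 36980/25 = 1479.2000.
With fpc, (1 − n/N)·s²/n ≤ D requires n ≥ n₀/(1 + n₀/N) = 1479.2000/(1 + 1479.2000/75543) = 1450.7922.
Rounding up, n = 1451.

1451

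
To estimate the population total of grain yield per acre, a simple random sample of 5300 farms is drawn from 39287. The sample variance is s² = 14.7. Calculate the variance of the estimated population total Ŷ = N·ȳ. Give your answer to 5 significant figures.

3.7034 × 10^6

Var(Ŷ) = N²·Var(ȳ) = N²·(1 − n/N)·s²/n.
f = 5300/39287 = 0.13490468; Var(ȳ) = 0.86509532·14.7/5300 = 0.0023994153.
Var(Ŷ) = 39287² · 0.0023994153 = 3.7034216 × 10^6.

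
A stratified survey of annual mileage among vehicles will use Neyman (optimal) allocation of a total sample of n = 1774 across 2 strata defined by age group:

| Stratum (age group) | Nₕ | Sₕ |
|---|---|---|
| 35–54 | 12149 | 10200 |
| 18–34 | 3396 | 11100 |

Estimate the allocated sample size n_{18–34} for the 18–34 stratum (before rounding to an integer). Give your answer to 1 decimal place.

Neyman allocation: nₕ = n·NₕSₕ / Σⱼ NⱼSⱼ.
Σ NⱼSⱼ = 12149·10200 + 3396·11100 = 1.616154 × 10^8.
n_{18–34} = 1774·3396·11100 / (1.616154 × 10^8) = 413.8.

413.8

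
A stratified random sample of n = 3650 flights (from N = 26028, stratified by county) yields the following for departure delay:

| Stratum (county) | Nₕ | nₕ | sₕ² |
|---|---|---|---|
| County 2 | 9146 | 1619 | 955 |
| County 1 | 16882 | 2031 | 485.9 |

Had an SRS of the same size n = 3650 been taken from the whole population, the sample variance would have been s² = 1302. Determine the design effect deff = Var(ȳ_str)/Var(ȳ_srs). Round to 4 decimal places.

Var(ȳ_str) = Σ Wₕ²(1−fₕ)sₕ²/nₕ with Wₕ = Nₕ/26028:
  County 2: (9146/26028)²·(1−1619/9146)·955/1619 = 0.05994156
  County 1: (16882/26028)²·(1−2031/16882)·485.9/2031 = 0.088539074
  → Var(ȳ_str) = 0.14848063.
Var(ȳ_srs) = (1 − 3650/26028)·1302/3650 = 0.30668928.
deff = 0.14848063 / 0.30668928 = 0.4841.

0.4841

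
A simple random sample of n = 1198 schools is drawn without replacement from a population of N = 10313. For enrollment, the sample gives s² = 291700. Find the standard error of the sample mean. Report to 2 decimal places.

14.67

Under SRS without replacement, Var(ȳ) = (1 − f)·s²/n with f = n/N = 1198/10313 = 0.11616406.
Var(ȳ) = (1 − 0.11616406)·291700/1198 = 0.88383594·243.48915 = 215.20446.
SE(ȳ) = √(215.20446) = 14.67.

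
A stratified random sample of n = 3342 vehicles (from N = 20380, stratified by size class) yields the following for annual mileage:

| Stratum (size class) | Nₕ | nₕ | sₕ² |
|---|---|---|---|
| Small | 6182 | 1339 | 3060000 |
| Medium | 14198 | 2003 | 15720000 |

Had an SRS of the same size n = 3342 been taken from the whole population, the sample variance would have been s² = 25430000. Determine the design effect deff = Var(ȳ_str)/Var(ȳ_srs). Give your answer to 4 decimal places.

Var(ȳ_str) = Σ Wₕ²(1−fₕ)sₕ²/nₕ with Wₕ = Nₕ/20380:
  Small: (6182/20380)²·(1−1339/6182)·3060000/1339 = 164.73124
  Medium: (14198/20380)²·(1−2003/14198)·15720000/2003 = 3271.6905
  → Var(ȳ_str) = 3436.4217.
Var(ȳ_srs) = (1 − 3342/20380)·25430000/3342 = 6361.4241.
deff = 3436.4217 / 6361.4241 = 0.5402.

0.5402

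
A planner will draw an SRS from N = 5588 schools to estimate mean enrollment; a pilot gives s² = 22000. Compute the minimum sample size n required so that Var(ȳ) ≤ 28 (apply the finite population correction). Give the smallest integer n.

Without fpc, n₀ = s²/D = 22000/28 = 785.7143.
With fpc, (1 − n/N)·s²/n ≤ D requires n ≥ n₀/(1 + n₀/N) = 785.7143/(1 + 785.7143/5588) = 688.8560.
Rounding up, n = 689.

689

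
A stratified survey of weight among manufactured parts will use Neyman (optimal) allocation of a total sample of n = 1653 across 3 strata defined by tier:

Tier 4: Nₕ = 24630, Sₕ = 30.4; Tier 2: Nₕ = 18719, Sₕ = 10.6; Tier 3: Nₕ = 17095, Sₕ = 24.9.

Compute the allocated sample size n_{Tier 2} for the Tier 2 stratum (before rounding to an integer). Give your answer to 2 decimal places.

Neyman allocation: nₕ = n·NₕSₕ / Σⱼ NⱼSⱼ.
Σ NⱼSⱼ = 24630·30.4 + 18719·10.6 + 17095·24.9 = 1.3728389 × 10^6.
n_{Tier 2} = 1653·18719·10.6 / (1.3728389 × 10^6) = 238.91.

238.91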